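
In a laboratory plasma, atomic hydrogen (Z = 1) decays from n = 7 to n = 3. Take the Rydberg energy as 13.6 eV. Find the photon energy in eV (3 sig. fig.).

1.23 eV

E_7 = −13.60/49 = −0.2776 eV and E_3 = −13.60/9 = −1.511 eV.
The photon energy is |E_7 − E_3| = 1.23 eV.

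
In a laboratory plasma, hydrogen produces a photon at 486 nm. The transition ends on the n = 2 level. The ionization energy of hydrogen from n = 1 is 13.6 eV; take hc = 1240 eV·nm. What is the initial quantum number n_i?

The photon energy is ΔE = hc/λ = 1240 / 486 = 2.551 eV.
With Z = 1, ΔE = 13.60 × (1/n_f² − 1/n_i²), so 1/n_f² − 1/n_i² = 0.1876.
With n_f = 2: 1/n_i² = 1/4 − 0.1876 = 0.06239, so n_i ≈ 4.00.

n_i = 4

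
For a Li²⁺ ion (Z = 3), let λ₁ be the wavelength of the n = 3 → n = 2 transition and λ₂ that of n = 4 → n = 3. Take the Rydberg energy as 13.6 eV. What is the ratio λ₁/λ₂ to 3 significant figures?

0.350

λ ∝ 1/ΔE ∝ 1/(1/n_f² − 1/n_i²), and the Z² and hc factors cancel in the ratio.
λ₁/λ₂ = (1/3² − 1/4²)/(1/2² − 1/3²) = 0.04861/0.1389 = 0.350.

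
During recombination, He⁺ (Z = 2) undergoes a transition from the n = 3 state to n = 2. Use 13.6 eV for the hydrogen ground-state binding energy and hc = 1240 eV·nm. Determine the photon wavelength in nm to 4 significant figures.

164.1 nm

For Z = 2 the level energies scale as Z², so the effective Rydberg energy is 13.6 × 4 = 54.40 eV.
ΔE = 54.40 × (1/2² − 1/3²) = 54.40 × 0.1389 = 7.556 eV.
λ = hc/ΔE = 1240 / 7.556 = 164.1 nm.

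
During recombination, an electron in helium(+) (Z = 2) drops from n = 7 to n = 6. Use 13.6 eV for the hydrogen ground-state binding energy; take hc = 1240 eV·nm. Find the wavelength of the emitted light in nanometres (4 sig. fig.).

3093 nm

For Z = 2 the level energies scale as Z², so the effective Rydberg energy is 13.6 × 4 = 54.40 eV.
ΔE = 54.40 × (1/6² − 1/7²) = 54.40 × 0.007370 = 0.4009 eV.
λ = hc/ΔE = 1240 / 0.4009 = 3093 nm.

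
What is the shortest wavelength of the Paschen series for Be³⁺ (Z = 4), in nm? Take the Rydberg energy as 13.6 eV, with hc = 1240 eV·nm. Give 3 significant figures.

51.3 nm

The Paschen series has lower level n_f = 3; the series limit corresponds to n_i → ∞.
ΔE_max = 13.6 × 16 / 3² = 24.18 eV.
λ_min = 1240 / 24.18 = 51.3 nm.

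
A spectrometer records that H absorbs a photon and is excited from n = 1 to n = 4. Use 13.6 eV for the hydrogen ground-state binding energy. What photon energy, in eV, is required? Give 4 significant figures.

E_4 = −13.60/16 = −0.8500 eV and E_1 = −13.60/1 = −13.60 eV.
The photon energy is |E_4 − E_1| = 12.75 eV.

12.75 eV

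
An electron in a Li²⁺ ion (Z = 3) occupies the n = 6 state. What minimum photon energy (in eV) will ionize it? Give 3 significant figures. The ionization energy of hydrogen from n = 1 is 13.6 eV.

E_n = −13.6 Z²/n² = −122.4/n² eV for Z = 3.
E_6 = −122.4/36 = −3.40 eV, so ionization (to E = 0) requires 3.40 eV.

3.40 eV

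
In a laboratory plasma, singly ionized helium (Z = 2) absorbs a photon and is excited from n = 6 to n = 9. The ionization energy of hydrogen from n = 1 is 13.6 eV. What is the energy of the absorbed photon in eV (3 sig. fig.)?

The Bohr energies scale as Z², so for Z = 2: E_n = −54.40/n² eV.
E_9 = −54.40/81 = −0.6716 eV and E_6 = −54.40/36 = −1.511 eV.
The photon energy is |E_9 − E_6| = 0.840 eV.

0.840 eV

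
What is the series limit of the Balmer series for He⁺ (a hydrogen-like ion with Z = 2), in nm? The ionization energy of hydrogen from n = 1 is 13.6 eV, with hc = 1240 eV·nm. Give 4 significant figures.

The Balmer series has lower level n_f = 2; the series limit corresponds to n_i → ∞.
ΔE_max = 13.6 × 4 / 2² = 13.60 eV.
λ_min = 1240 / 13.60 = 91.18 nm.

91.18 nm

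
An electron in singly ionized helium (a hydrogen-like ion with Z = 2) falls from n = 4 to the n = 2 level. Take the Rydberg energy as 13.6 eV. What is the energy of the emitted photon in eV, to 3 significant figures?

10.2 eV

The Bohr energies scale as Z², so for Z = 2: E_n = −54.40/n² eV.
E_4 = −54.40/16 = −3.400 eV and E_2 = −54.40/4 = −13.60 eV.
The photon energy is |E_4 − E_2| = 10.2 eV.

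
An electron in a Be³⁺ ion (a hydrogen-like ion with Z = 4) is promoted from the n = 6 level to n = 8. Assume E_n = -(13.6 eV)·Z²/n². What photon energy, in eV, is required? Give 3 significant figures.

2.64 eV

The Bohr energies scale as Z², so for Z = 4: E_n = −217.6/n² eV.
E_8 = −217.6/64 = −3.400 eV and E_6 = −217.6/36 = −6.044 eV.
The photon energy is |E_8 − E_6| = 2.64 eV.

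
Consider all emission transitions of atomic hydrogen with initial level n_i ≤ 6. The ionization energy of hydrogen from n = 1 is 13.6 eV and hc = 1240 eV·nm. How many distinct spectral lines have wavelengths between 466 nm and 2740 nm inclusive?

Enumerate all n_i → n_f pairs with 1 ≤ n_f < n_i ≤ 6 and compute λ = 1240 / [13.6·1·(1/n_f² − 1/n_i²)].
Lines falling in [466, 2740] nm: 4→2 (486.3 nm), 3→2 (656.5 nm), 6→3 (1094 nm), 5→3 (1282 nm), 4→3 (1876 nm), 6→4 (2626 nm).

6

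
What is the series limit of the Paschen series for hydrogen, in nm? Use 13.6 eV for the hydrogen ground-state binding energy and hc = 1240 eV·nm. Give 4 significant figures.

The Paschen series has lower level n_f = 3; the series limit corresponds to n_i → ∞.
ΔE_max = 13.6 × 1 / 3² = 1.511 eV.
λ_min = 1240 / 1.511 = 820.6 nm.

820.6 nm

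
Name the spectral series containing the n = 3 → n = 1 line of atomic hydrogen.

The series is set by the lower level: n_f = 1 is the Lyman series.

Lyman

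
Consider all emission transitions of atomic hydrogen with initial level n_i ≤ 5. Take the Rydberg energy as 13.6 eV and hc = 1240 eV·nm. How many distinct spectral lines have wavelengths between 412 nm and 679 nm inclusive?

Enumerate all n_i → n_f pairs with 1 ≤ n_f < n_i ≤ 5 and compute λ = 1240 / [13.6·1·(1/n_f² − 1/n_i²)].
Lines falling in [412, 679] nm: 5→2 (434.2 nm), 4→2 (486.3 nm), 3→2 (656.5 nm).

3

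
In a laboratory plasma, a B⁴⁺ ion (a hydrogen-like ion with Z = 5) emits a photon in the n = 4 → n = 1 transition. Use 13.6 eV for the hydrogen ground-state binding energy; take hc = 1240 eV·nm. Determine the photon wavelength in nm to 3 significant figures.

3.89 nm

For Z = 5 the level energies scale as Z², so the effective Rydberg energy is 13.6 × 25 = 340.0 eV.
ΔE = 340.0 × (1/1² − 1/4²) = 340.0 × 0.9375 = 318.8 eV.
λ = hc/ΔE = 1240 / 318.8 = 3.89 nm.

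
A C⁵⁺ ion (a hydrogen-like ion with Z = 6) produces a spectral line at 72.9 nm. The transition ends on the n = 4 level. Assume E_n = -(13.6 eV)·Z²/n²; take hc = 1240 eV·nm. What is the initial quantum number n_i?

n_i = 6

The photon energy is ΔE = hc/λ = 1240 / 72.9 = 17.01 eV.
With Z = 6, ΔE = 489.6 × (1/n_f² − 1/n_i²), so 1/n_f² − 1/n_i² = 0.03474.
With n_f = 4: 1/n_i² = 1/16 − 0.03474 = 0.02776, so n_i ≈ 6.00.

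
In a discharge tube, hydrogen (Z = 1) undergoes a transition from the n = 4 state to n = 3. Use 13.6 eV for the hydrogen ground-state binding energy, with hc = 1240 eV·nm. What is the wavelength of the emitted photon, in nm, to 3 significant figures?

1880 nm

ΔE = 13.60 × (1/3² − 1/4²) = 13.60 × 0.04861 = 0.6611 eV.
λ = hc/ΔE = 1240 / 0.6611 = 1880 nm.
This line belongs to the Paschen series.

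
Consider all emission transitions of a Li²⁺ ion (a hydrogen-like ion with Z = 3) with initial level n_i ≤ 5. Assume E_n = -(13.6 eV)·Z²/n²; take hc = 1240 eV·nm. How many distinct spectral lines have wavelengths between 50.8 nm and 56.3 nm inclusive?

Enumerate all n_i → n_f pairs with 1 ≤ n_f < n_i ≤ 5 and compute λ = 1240 / [13.6·9·(1/n_f² − 1/n_i²)].
Lines falling in [50.8, 56.3] nm: 4→2 (54.03 nm).

1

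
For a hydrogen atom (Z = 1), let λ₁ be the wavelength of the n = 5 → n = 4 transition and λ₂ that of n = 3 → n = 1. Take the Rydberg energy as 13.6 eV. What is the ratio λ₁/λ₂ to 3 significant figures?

39.5

λ ∝ 1/ΔE ∝ 1/(1/n_f² − 1/n_i²), and the Z² and hc factors cancel in the ratio.
λ₁/λ₂ = (1/1² − 1/3²)/(1/4² − 1/5²) = 0.8889/0.02250 = 39.5.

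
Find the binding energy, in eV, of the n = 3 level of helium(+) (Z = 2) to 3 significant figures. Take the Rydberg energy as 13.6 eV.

E_n = −13.6 Z²/n² = −54.40/n² eV for Z = 2.
E_3 = −54.40/9 = −6.04 eV, so ionization (to E = 0) requires 6.04 eV.

6.04 eV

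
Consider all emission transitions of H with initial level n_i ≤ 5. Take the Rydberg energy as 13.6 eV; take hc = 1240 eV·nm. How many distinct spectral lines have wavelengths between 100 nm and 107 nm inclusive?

Enumerate all n_i → n_f pairs with 1 ≤ n_f < n_i ≤ 5 and compute λ = 1240 / [13.6·1·(1/n_f² − 1/n_i²)].
Lines falling in [100, 107] nm: 3→1 (102.6 nm).

1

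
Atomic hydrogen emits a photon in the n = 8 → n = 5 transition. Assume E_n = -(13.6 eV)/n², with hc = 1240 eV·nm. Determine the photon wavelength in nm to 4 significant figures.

3741 nm

ΔE = 13.60 × (1/5² − 1/8²) = 13.60 × 0.02438 = 0.3315 eV.
λ = hc/ΔE = 1240 / 0.3315 = 3741 nm.
This line belongs to the Pfund series.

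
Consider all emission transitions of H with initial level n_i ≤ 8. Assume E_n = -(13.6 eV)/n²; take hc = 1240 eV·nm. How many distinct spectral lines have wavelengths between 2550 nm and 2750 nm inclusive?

Enumerate all n_i → n_f pairs with 1 ≤ n_f < n_i ≤ 8 and compute λ = 1240 / [13.6·1·(1/n_f² − 1/n_i²)].
Lines falling in [2550, 2750] nm: 6→4 (2626 nm).

1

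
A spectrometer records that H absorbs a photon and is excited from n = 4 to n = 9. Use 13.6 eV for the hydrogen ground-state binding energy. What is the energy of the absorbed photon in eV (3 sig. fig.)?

E_9 = −13.60/81 = −0.1679 eV and E_4 = −13.60/16 = −0.8500 eV.
The photon energy is |E_9 − E_4| = 0.682 eV.

0.682 eV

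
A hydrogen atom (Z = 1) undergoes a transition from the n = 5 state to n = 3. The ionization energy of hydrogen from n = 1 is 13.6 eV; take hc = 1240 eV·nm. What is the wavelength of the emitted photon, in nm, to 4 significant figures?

1282 nm

ΔE = 13.60 × (1/3² − 1/5²) = 13.60 × 0.07111 = 0.9671 eV.
λ = hc/ΔE = 1240 / 0.9671 = 1282 nm.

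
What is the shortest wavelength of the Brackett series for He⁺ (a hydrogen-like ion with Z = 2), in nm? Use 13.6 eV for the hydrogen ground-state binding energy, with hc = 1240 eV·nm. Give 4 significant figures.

364.7 nm

The Brackett series has lower level n_f = 4; the series limit corresponds to n_i → ∞.
ΔE_max = 13.6 × 4 / 4² = 3.400 eV.
λ_min = 1240 / 3.400 = 364.7 nm.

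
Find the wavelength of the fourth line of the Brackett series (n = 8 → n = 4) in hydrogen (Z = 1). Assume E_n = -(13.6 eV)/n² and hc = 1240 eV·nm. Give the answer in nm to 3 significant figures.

The Brackett series terminates on n_f = 4; the fourth line has n_i = 4+4 = 8.
ΔE = 13.60 × (1/4² − 1/8²) = 0.6375 eV.
λ = 1240 / 0.6375 = 1950 nm.

1950 nm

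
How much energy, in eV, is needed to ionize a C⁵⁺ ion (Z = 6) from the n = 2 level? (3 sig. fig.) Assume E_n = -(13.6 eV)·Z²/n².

122 eV

E_n = −13.6 Z²/n² = −489.6/n² eV for Z = 6.
E_2 = −489.6/4 = −122 eV, so ionization (to E = 0) requires 122 eV.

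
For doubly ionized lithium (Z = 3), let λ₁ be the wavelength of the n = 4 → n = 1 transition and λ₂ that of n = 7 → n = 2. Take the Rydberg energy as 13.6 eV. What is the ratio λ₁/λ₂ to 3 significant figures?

0.245

λ ∝ 1/ΔE ∝ 1/(1/n_f² − 1/n_i²), and the Z² and hc factors cancel in the ratio.
λ₁/λ₂ = (1/2² − 1/7²)/(1/1² − 1/4²) = 0.2296/0.9375 = 0.245.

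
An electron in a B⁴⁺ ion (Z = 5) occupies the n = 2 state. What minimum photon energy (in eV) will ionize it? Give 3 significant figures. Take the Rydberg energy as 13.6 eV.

E_n = −13.6 Z²/n² = −340.0/n² eV for Z = 5.
E_2 = −340.0/4 = −85.0 eV, so ionization (to E = 0) requires 85.0 eV.

85.0 eV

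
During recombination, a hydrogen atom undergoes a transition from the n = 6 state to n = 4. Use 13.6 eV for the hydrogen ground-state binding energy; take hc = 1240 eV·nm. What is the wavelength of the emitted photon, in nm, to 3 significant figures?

2630 nm

ΔE = 13.60 × (1/4² − 1/6²) = 13.60 × 0.03472 = 0.4722 eV.
λ = hc/ΔE = 1240 / 0.4722 = 2630 nm.
This line belongs to the Brackett series.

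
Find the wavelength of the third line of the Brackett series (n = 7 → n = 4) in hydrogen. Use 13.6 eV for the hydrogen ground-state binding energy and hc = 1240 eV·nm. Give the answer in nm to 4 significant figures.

The Brackett series terminates on n_f = 4; the third line has n_i = 4+3 = 7.
ΔE = 13.60 × (1/4² − 1/7²) = 0.5724 eV.
λ = 1240 / 0.5724 = 2166 nm.

2166 nm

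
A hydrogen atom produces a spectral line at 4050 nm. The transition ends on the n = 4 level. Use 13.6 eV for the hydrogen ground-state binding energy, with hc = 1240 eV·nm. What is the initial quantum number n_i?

n_i = 5

The photon energy is ΔE = hc/λ = 1240 / 4050 = 0.3062 eV.
With Z = 1, ΔE = 13.60 × (1/n_f² − 1/n_i²), so 1/n_f² − 1/n_i² = 0.02251.
With n_f = 4: 1/n_i² = 1/16 − 0.02251 = 0.03999, so n_i ≈ 5.00.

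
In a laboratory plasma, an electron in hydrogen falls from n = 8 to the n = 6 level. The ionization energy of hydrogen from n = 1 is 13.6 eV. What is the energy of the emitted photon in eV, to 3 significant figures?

0.165 eV

E_8 = −13.60/64 = −0.2125 eV and E_6 = −13.60/36 = −0.3778 eV.
The photon energy is |E_8 − E_6| = 0.165 eV.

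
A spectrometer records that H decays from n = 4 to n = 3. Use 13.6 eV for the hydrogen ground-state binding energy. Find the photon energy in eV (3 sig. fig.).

0.661 eV

E_4 = −13.60/16 = −0.8500 eV and E_3 = −13.60/9 = −1.511 eV.
The photon energy is |E_4 − E_3| = 0.661 eV.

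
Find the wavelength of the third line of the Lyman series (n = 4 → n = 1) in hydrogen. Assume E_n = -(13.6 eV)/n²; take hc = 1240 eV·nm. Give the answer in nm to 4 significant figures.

The Lyman series terminates on n_f = 1; the third line has n_i = 1+3 = 4.
ΔE = 13.60 × (1/1² − 1/4²) = 12.75 eV.
λ = 1240 / 12.75 = 97.25 nm.

97.25 nm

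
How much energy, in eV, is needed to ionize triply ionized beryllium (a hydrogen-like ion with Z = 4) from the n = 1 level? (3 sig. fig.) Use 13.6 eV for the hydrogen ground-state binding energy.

E_n = −13.6 Z²/n² = −217.6/n² eV for Z = 4.
E_1 = −217.6/1 = −218 eV, so ionization (to E = 0) requires 218 eV.

218 eV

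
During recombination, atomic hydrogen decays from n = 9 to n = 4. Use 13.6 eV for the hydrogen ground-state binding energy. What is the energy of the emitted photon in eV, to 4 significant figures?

0.6821 eV

E_9 = −13.60/81 = −0.1679 eV and E_4 = −13.60/16 = −0.8500 eV.
The photon energy is |E_9 − E_4| = 0.6821 eV.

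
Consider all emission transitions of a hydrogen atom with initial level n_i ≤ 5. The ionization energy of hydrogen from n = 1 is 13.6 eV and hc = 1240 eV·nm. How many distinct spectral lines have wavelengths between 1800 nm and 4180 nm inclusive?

2

Enumerate all n_i → n_f pairs with 1 ≤ n_f < n_i ≤ 5 and compute λ = 1240 / [13.6·1·(1/n_f² − 1/n_i²)].
Lines falling in [1800, 4180] nm: 4→3 (1876 nm), 5→4 (4052 nm).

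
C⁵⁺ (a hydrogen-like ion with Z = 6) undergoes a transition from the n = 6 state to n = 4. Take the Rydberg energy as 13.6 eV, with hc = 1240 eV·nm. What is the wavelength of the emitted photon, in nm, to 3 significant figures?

For Z = 6 the level energies scale as Z², so the effective Rydberg energy is 13.6 × 36 = 489.6 eV.
ΔE = 489.6 × (1/4² − 1/6²) = 489.6 × 0.03472 = 17.00 eV.
λ = hc/ΔE = 1240 / 17.00 = 72.9 nm.

72.9 nm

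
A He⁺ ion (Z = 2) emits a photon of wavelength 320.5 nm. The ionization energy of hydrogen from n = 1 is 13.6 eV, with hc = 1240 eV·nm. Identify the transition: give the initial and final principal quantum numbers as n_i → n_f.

The photon energy is ΔE = hc/λ = 1240 / 320.5 = 3.869 eV.
With Z = 2, ΔE = 54.40 × (1/n_f² − 1/n_i²), so 1/n_f² − 1/n_i² = 0.07112.
Trying n_f = 3 gives 1/n_i² = 0.03999, i.e. n_i ≈ 5; this pair matches.

n_i = 5, n_f = 3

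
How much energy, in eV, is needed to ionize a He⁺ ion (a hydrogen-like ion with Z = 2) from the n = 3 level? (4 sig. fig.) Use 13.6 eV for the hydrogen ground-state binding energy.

E_n = −13.6 Z²/n² = −54.40/n² eV for Z = 2.
E_3 = −54.40/9 = −6.044 eV, so ionization (to E = 0) requires 6.044 eV.

6.044 eV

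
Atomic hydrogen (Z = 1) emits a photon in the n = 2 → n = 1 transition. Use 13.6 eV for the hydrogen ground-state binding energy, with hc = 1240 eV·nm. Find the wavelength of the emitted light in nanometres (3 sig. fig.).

ΔE = 13.60 × (1/1² − 1/2²) = 13.60 × 0.7500 = 10.20 eV.
λ = hc/ΔE = 1240 / 10.20 = 122 nm.

122 nm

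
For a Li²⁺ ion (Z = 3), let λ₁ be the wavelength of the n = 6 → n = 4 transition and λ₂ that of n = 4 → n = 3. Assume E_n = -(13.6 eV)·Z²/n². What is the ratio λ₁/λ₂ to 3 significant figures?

λ ∝ 1/ΔE ∝ 1/(1/n_f² − 1/n_i²), and the Z² and hc factors cancel in the ratio.
λ₁/λ₂ = (1/3² − 1/4²)/(1/4² − 1/6²) = 0.04861/0.03472 = 1.40.

1.40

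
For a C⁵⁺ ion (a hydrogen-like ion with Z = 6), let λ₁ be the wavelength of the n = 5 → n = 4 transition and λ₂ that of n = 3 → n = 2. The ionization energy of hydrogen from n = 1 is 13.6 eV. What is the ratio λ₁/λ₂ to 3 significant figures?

λ ∝ 1/ΔE ∝ 1/(1/n_f² − 1/n_i²), and the Z² and hc factors cancel in the ratio.
λ₁/λ₂ = (1/2² − 1/3²)/(1/4² − 1/5²) = 0.1389/0.02250 = 6.17.

6.17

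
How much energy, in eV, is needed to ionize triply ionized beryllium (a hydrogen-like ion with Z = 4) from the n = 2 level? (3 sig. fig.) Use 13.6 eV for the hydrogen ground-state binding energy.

54.4 eV

E_n = −13.6 Z²/n² = −217.6/n² eV for Z = 4.
E_2 = −217.6/4 = −54.4 eV, so ionization (to E = 0) requires 54.4 eV.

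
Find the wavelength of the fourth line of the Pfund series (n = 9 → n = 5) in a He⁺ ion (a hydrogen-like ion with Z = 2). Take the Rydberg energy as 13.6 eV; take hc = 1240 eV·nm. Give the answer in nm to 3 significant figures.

The Pfund series terminates on n_f = 5; the fourth line has n_i = 5+4 = 9.
ΔE = 54.40 × (1/5² − 1/9²) = 1.504 eV.
λ = 1240 / 1.504 = 824 nm.

824 nm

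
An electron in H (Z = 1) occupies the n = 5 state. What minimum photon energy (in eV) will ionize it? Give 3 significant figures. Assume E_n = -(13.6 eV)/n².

0.544 eV

E_5 = −13.60/25 = −0.544 eV, so ionization (to E = 0) requires 0.544 eV.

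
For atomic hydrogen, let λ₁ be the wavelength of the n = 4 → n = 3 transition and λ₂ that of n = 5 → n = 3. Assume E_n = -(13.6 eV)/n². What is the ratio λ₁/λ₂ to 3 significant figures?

1.46

λ ∝ 1/ΔE ∝ 1/(1/n_f² − 1/n_i²), and the Z² and hc factors cancel in the ratio.
λ₁/λ₂ = (1/3² − 1/5²)/(1/3² − 1/4²) = 0.07111/0.04861 = 1.46.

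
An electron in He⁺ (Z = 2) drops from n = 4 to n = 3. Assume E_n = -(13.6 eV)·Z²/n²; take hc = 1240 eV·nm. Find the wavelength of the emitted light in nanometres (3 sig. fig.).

For Z = 2 the level energies scale as Z², so the effective Rydberg energy is 13.6 × 4 = 54.40 eV.
ΔE = 54.40 × (1/3² − 1/4²) = 54.40 × 0.04861 = 2.644 eV.
λ = hc/ΔE = 1240 / 2.644 = 469 nm.

469 nm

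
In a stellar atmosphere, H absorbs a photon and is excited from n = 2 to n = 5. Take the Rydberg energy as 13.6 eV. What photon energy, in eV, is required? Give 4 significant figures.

E_5 = −13.60/25 = −0.5440 eV and E_2 = −13.60/4 = −3.400 eV.
The photon energy is |E_5 − E_2| = 2.856 eV.

2.856 eV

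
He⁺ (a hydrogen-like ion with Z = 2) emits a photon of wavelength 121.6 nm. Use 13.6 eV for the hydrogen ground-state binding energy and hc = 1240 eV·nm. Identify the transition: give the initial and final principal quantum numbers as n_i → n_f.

The photon energy is ΔE = hc/λ = 1240 / 121.6 = 10.20 eV.
With Z = 2, ΔE = 54.40 × (1/n_f² − 1/n_i²), so 1/n_f² − 1/n_i² = 0.1875.
Trying n_f = 2 gives 1/n_i² = 0.06255, i.e. n_i ≈ 4; this pair matches.

n_i = 4, n_f = 2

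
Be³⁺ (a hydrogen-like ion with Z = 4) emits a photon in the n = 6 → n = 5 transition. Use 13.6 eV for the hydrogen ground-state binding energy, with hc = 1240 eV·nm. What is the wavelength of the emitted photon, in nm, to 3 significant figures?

466 nm

For Z = 4 the level energies scale as Z², so the effective Rydberg energy is 13.6 × 16 = 217.6 eV.
ΔE = 217.6 × (1/5² − 1/6²) = 217.6 × 0.01222 = 2.660 eV.
λ = hc/ΔE = 1240 / 2.660 = 466 nm.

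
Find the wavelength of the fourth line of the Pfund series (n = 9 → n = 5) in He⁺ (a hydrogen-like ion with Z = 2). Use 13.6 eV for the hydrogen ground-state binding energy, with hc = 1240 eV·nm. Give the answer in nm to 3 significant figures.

824 nm

The Pfund series terminates on n_f = 5; the fourth line has n_i = 5+4 = 9.
ΔE = 54.40 × (1/5² − 1/9²) = 1.504 eV.
λ = 1240 / 1.504 = 824 nm.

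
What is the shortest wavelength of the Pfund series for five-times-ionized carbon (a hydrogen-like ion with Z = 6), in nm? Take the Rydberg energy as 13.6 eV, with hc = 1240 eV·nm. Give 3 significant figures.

63.3 nm

The Pfund series has lower level n_f = 5; the series limit corresponds to n_i → ∞.
ΔE_max = 13.6 × 36 / 5² = 19.58 eV.
λ_min = 1240 / 19.58 = 63.3 nm.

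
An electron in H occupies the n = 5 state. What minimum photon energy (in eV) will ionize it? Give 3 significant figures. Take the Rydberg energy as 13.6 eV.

E_5 = −13.60/25 = −0.544 eV, so ionization (to E = 0) requires 0.544 eV.

0.544 eV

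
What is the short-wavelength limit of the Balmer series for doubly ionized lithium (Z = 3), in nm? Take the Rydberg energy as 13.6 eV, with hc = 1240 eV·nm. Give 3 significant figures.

The Balmer series has lower level n_f = 2; the series limit corresponds to n_i → ∞.
ΔE_max = 13.6 × 9 / 2² = 30.60 eV.
λ_min = 1240 / 30.60 = 40.5 nm.

40.5 nm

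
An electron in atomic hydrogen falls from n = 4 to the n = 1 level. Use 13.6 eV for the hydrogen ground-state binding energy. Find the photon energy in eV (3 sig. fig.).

E_4 = −13.60/16 = −0.8500 eV and E_1 = −13.60/1 = −13.60 eV.
The photon energy is |E_4 − E_1| = 12.8 eV.

12.8 eV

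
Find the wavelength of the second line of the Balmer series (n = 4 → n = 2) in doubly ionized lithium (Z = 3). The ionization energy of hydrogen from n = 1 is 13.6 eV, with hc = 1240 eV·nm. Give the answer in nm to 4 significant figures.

54.03 nm

The Balmer series terminates on n_f = 2; the second line has n_i = 2+2 = 4.
ΔE = 122.4 × (1/2² − 1/4²) = 22.95 eV.
λ = 1240 / 22.95 = 54.03 nm.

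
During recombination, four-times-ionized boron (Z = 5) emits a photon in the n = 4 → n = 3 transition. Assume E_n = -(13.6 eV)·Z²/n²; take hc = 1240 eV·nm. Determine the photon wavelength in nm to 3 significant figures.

75.0 nm

For Z = 5 the level energies scale as Z², so the effective Rydberg energy is 13.6 × 25 = 340.0 eV.
ΔE = 340.0 × (1/3² − 1/4²) = 340.0 × 0.04861 = 16.53 eV.
λ = hc/ΔE = 1240 / 16.53 = 75.0 nm.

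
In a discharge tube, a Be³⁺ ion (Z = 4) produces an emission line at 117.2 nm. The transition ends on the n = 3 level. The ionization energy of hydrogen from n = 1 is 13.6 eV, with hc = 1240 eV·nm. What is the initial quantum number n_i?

The photon energy is ΔE = hc/λ = 1240 / 117.2 = 10.58 eV.
With Z = 4, ΔE = 217.6 × (1/n_f² − 1/n_i²), so 1/n_f² − 1/n_i² = 0.04862.
With n_f = 3: 1/n_i² = 1/9 − 0.04862 = 0.06249, so n_i ≈ 4.00.

n_i = 4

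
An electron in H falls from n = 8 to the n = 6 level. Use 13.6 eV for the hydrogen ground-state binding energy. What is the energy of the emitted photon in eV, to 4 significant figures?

0.1653 eV

E_8 = −13.60/64 = −0.2125 eV and E_6 = −13.60/36 = −0.3778 eV.
The photon energy is |E_8 − E_6| = 0.1653 eV.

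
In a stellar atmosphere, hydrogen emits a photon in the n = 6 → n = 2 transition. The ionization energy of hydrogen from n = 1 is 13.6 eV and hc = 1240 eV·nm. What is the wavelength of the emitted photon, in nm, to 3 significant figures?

ΔE = 13.60 × (1/2² − 1/6²) = 13.60 × 0.2222 = 3.022 eV.
λ = hc/ΔE = 1240 / 3.022 = 410 nm.
This line belongs to the Balmer series.

410 nm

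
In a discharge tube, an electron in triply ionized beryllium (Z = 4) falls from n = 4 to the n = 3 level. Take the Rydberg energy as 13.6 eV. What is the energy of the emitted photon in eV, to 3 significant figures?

The Bohr energies scale as Z², so for Z = 4: E_n = −217.6/n² eV.
E_4 = −217.6/16 = −13.60 eV and E_3 = −217.6/9 = −24.18 eV.
The photon energy is |E_4 − E_3| = 10.6 eV.

10.6 eV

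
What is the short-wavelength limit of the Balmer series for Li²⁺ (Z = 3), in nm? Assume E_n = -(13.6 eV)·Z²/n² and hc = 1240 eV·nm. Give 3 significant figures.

40.5 nm

The Balmer series has lower level n_f = 2; the series limit corresponds to n_i → ∞.
ΔE_max = 13.6 × 9 / 2² = 30.60 eV.
λ_min = 1240 / 30.60 = 40.5 nm.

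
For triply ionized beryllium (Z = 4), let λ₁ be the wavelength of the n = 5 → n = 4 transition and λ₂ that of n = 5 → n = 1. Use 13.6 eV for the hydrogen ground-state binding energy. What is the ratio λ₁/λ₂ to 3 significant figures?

42.7

λ ∝ 1/ΔE ∝ 1/(1/n_f² − 1/n_i²), and the Z² and hc factors cancel in the ratio.
λ₁/λ₂ = (1/1² − 1/5²)/(1/4² − 1/5²) = 0.9600/0.02250 = 42.7.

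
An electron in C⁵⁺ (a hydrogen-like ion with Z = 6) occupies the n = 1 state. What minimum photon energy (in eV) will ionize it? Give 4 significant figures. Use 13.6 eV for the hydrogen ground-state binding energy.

E_n = −13.6 Z²/n² = −489.6/n² eV for Z = 6.
E_1 = −489.6/1 = −489.6 eV, so ionization (to E = 0) requires 489.6 eV.

489.6 eV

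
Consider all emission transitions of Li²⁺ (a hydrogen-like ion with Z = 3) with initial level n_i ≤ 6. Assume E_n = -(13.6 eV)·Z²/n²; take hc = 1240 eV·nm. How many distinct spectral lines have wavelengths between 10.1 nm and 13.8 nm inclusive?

5

Enumerate all n_i → n_f pairs with 1 ≤ n_f < n_i ≤ 6 and compute λ = 1240 / [13.6·9·(1/n_f² − 1/n_i²)].
Lines falling in [10.1, 13.8] nm: 6→1 (10.42 nm), 5→1 (10.55 nm), 4→1 (10.81 nm), 3→1 (11.40 nm), 2→1 (13.51 nm).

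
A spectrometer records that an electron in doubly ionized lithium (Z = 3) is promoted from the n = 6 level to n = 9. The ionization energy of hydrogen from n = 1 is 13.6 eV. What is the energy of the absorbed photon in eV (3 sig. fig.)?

The Bohr energies scale as Z², so for Z = 3: E_n = −122.4/n² eV.
E_9 = −122.4/81 = −1.511 eV and E_6 = −122.4/36 = −3.400 eV.
The photon energy is |E_9 − E_6| = 1.89 eV.

1.89 eV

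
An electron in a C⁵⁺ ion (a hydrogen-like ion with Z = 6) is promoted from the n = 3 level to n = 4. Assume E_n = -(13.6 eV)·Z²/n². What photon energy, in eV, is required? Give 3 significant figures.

23.8 eV

The Bohr energies scale as Z², so for Z = 6: E_n = −489.6/n² eV.
E_4 = −489.6/16 = −30.60 eV and E_3 = −489.6/9 = −54.40 eV.
The photon energy is |E_4 − E_3| = 23.8 eV.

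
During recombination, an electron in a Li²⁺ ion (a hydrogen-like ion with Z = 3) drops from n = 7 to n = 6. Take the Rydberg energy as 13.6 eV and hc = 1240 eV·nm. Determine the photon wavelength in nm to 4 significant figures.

For Z = 3 the level energies scale as Z², so the effective Rydberg energy is 13.6 × 9 = 122.4 eV.
ΔE = 122.4 × (1/6² − 1/7²) = 122.4 × 0.007370 = 0.9020 eV.
λ = hc/ΔE = 1240 / 0.9020 = 1375 nm.

1375 nm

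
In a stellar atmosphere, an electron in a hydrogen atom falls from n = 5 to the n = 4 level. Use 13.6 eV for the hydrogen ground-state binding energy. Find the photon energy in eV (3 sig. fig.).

0.306 eV

E_5 = −13.60/25 = −0.5440 eV and E_4 = −13.60/16 = −0.8500 eV.
The photon energy is |E_5 − E_4| = 0.306 eV.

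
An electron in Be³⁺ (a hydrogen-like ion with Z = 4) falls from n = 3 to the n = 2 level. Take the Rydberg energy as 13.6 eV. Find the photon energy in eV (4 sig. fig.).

The Bohr energies scale as Z², so for Z = 4: E_n = −217.6/n² eV.
E_3 = −217.6/9 = −24.18 eV and E_2 = −217.6/4 = −54.40 eV.
The photon energy is |E_3 − E_2| = 30.22 eV.

30.22 eV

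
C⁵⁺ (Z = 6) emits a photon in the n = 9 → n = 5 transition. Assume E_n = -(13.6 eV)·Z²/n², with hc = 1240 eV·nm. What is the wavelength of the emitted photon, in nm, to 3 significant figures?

91.6 nm

For Z = 6 the level energies scale as Z², so the effective Rydberg energy is 13.6 × 36 = 489.6 eV.
ΔE = 489.6 × (1/5² − 1/9²) = 489.6 × 0.02765 = 13.54 eV.
λ = hc/ΔE = 1240 / 13.54 = 91.6 nm.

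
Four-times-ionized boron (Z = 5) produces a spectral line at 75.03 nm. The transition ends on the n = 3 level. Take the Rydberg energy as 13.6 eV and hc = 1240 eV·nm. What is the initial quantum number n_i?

The photon energy is ΔE = hc/λ = 1240 / 75.03 = 16.53 eV.
With Z = 5, ΔE = 340.0 × (1/n_f² − 1/n_i²), so 1/n_f² − 1/n_i² = 0.04861.
With n_f = 3: 1/n_i² = 1/9 − 0.04861 = 0.06250, so n_i ≈ 4.00.

n_i = 4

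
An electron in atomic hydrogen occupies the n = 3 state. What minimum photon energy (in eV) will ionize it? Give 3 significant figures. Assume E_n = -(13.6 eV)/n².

1.51 eV

E_3 = −13.60/9 = −1.51 eV, so ionization (to E = 0) requires 1.51 eV.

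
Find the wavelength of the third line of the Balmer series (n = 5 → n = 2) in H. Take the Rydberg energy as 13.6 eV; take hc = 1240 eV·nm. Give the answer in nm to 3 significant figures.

434 nm

The Balmer series terminates on n_f = 2; the third line has n_i = 2+3 = 5.
ΔE = 13.60 × (1/2² − 1/5²) = 2.856 eV.
λ = 1240 / 2.856 = 434 nm.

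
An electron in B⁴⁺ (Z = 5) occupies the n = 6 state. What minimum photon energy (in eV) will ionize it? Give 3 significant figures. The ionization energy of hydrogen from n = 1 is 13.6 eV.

9.44 eV

E_n = −13.6 Z²/n² = −340.0/n² eV for Z = 5.
E_6 = −340.0/36 = −9.44 eV, so ionization (to E = 0) requires 9.44 eV.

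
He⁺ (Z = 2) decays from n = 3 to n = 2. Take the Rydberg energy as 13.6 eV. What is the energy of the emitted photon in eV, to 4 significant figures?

7.556 eV

The Bohr energies scale as Z², so for Z = 2: E_n = −54.40/n² eV.
E_3 = −54.40/9 = −6.044 eV and E_2 = −54.40/4 = −13.60 eV.
The photon energy is |E_3 − E_2| = 7.556 eV.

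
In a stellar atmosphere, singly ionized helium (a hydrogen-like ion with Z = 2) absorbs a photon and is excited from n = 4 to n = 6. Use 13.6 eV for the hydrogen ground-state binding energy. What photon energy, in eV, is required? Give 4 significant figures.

The Bohr energies scale as Z², so for Z = 2: E_n = −54.40/n² eV.
E_6 = −54.40/36 = −1.511 eV and E_4 = −54.40/16 = −3.400 eV.
The photon energy is |E_6 − E_4| = 1.889 eV.

1.889 eV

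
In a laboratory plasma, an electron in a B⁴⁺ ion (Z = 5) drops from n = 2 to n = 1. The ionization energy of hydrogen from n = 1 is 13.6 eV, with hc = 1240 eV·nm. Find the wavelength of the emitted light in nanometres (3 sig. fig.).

4.86 nm

For Z = 5 the level energies scale as Z², so the effective Rydberg energy is 13.6 × 25 = 340.0 eV.
ΔE = 340.0 × (1/1² − 1/2²) = 340.0 × 0.7500 = 255.0 eV.
λ = hc/ΔE = 1240 / 255.0 = 4.86 nm.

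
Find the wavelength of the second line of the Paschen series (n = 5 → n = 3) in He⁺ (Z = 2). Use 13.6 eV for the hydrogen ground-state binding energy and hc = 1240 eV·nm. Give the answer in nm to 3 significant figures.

321 nm

The Paschen series terminates on n_f = 3; the second line has n_i = 3+2 = 5.
ΔE = 54.40 × (1/3² − 1/5²) = 3.868 eV.
λ = 1240 / 3.868 = 321 nm.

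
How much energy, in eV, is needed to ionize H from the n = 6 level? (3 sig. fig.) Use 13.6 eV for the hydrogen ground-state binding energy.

0.378 eV

E_6 = −13.60/36 = −0.378 eV, so ionization (to E = 0) requires 0.378 eV.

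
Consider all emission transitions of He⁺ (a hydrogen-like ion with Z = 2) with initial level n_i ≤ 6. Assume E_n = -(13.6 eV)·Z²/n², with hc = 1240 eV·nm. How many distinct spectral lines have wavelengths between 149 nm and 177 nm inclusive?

Enumerate all n_i → n_f pairs with 1 ≤ n_f < n_i ≤ 6 and compute λ = 1240 / [13.6·4·(1/n_f² − 1/n_i²)].
Lines falling in [149, 177] nm: 3→2 (164.1 nm).

1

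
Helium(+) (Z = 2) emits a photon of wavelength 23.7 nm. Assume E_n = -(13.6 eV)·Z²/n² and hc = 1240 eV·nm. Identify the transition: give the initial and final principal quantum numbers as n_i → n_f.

The photon energy is ΔE = hc/λ = 1240 / 23.7 = 52.32 eV.
With Z = 2, ΔE = 54.40 × (1/n_f² − 1/n_i²), so 1/n_f² − 1/n_i² = 0.9618.
Trying n_f = 1 gives 1/n_i² = 0.03822, i.e. n_i ≈ 5; this pair matches.

n_i = 5, n_f = 1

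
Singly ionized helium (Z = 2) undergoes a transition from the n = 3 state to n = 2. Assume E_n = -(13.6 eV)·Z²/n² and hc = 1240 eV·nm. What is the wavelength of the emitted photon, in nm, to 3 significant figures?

164 nm

For Z = 2 the level energies scale as Z², so the effective Rydberg energy is 13.6 × 4 = 54.40 eV.
ΔE = 54.40 × (1/2² − 1/3²) = 54.40 × 0.1389 = 7.556 eV.
λ = hc/ΔE = 1240 / 7.556 = 164 nm.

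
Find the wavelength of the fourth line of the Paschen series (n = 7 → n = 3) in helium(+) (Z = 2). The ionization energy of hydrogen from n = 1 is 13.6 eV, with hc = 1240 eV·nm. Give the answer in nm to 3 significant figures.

251 nm

The Paschen series terminates on n_f = 3; the fourth line has n_i = 3+4 = 7.
ΔE = 54.40 × (1/3² − 1/7²) = 4.934 eV.
λ = 1240 / 4.934 = 251 nm.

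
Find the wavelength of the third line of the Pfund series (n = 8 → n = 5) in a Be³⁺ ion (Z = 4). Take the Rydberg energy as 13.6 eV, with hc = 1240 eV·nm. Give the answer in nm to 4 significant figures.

233.8 nm

The Pfund series terminates on n_f = 5; the third line has n_i = 5+3 = 8.
ΔE = 217.6 × (1/5² − 1/8²) = 5.304 eV.
λ = 1240 / 5.304 = 233.8 nm.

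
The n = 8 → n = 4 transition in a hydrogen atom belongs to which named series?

The series is set by the lower level: n_f = 4 is the Brackett series.

Brackett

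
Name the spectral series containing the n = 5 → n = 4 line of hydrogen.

The series is set by the lower level: n_f = 4 is the Brackett series.

Brackett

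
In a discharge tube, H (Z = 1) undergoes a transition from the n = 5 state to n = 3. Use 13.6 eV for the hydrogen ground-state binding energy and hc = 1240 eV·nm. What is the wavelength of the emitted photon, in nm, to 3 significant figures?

1280 nm

ΔE = 13.60 × (1/3² − 1/5²) = 13.60 × 0.07111 = 0.9671 eV.
λ = hc/ΔE = 1240 / 0.9671 = 1280 nm.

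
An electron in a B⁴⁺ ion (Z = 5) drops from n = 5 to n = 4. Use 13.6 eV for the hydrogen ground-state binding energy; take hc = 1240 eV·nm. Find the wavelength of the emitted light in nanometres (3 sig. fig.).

162 nm

For Z = 5 the level energies scale as Z², so the effective Rydberg energy is 13.6 × 25 = 340.0 eV.
ΔE = 340.0 × (1/4² − 1/5²) = 340.0 × 0.02250 = 7.650 eV.
λ = hc/ΔE = 1240 / 7.650 = 162 nm.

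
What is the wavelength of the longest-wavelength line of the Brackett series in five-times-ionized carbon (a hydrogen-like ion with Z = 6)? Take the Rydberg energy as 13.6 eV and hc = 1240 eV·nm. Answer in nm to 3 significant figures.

The Brackett series terminates on n_f = 4; the first line has n_i = 4+1 = 5.
ΔE = 489.6 × (1/4² − 1/5²) = 11.02 eV.
λ = 1240 / 11.02 = 113 nm.

113 nm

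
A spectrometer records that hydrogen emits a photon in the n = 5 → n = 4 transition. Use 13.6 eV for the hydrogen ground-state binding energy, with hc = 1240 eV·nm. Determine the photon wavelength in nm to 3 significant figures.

4050 nm

ΔE = 13.60 × (1/4² − 1/5²) = 13.60 × 0.02250 = 0.3060 eV.
λ = hc/ΔE = 1240 / 0.3060 = 4050 nm.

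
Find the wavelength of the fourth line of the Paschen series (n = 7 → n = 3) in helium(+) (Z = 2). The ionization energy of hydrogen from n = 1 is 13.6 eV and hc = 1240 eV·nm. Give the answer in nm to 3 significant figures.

The Paschen series terminates on n_f = 3; the fourth line has n_i = 3+4 = 7.
ΔE = 54.40 × (1/3² − 1/7²) = 4.934 eV.
λ = 1240 / 4.934 = 251 nm.

251 nm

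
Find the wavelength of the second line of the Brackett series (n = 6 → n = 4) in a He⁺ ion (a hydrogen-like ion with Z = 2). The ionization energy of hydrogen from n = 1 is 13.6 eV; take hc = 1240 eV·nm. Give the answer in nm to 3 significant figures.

The Brackett series terminates on n_f = 4; the second line has n_i = 4+2 = 6.
ΔE = 54.40 × (1/4² − 1/6²) = 1.889 eV.
λ = 1240 / 1.889 = 656 nm.

656 nm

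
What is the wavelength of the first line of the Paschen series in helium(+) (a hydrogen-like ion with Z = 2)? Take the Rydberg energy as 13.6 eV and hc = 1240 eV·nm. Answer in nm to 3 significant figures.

469 nm

The Paschen series terminates on n_f = 3; the first line has n_i = 3+1 = 4.
ΔE = 54.40 × (1/3² − 1/4²) = 2.644 eV.
λ = 1240 / 2.644 = 469 nm.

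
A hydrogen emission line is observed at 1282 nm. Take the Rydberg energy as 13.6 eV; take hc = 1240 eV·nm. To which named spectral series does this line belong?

Paschen

ΔE = 1240/1282 = 0.9672 eV.
This matches 13.6 × (1/3² − 1/5²), so n_f = 3: the Paschen series.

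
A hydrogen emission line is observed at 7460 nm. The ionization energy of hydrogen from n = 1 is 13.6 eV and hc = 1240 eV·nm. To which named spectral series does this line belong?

Pfund

ΔE = 1240/7460 = 0.1662 eV.
This matches 13.6 × (1/5² − 1/6²), so n_f = 5: the Pfund series.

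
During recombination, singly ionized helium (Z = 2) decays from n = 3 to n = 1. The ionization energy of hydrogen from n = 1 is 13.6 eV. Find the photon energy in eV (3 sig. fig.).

48.4 eV

The Bohr energies scale as Z², so for Z = 2: E_n = −54.40/n² eV.
E_3 = −54.40/9 = −6.044 eV and E_1 = −54.40/1 = −54.40 eV.
The photon energy is |E_3 − E_1| = 48.4 eV.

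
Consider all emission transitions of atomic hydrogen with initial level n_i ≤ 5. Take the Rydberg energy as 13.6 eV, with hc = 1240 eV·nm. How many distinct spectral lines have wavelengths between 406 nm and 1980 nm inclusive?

Enumerate all n_i → n_f pairs with 1 ≤ n_f < n_i ≤ 5 and compute λ = 1240 / [13.6·1·(1/n_f² − 1/n_i²)].
Lines falling in [406, 1980] nm: 5→2 (434.2 nm), 4→2 (486.3 nm), 3→2 (656.5 nm), 5→3 (1282 nm), 4→3 (1876 nm).

5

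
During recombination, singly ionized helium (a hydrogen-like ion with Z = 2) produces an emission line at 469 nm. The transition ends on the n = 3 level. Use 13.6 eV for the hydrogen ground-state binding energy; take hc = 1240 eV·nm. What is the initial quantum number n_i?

n_i = 4

The photon energy is ΔE = hc/λ = 1240 / 469 = 2.644 eV.
With Z = 2, ΔE = 54.40 × (1/n_f² − 1/n_i²), so 1/n_f² − 1/n_i² = 0.04860.
With n_f = 3: 1/n_i² = 1/9 − 0.04860 = 0.06251, so n_i ≈ 4.00.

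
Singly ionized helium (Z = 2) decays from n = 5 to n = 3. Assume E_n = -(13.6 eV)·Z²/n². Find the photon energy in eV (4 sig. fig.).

3.868 eV

The Bohr energies scale as Z², so for Z = 2: E_n = −54.40/n² eV.
E_5 = −54.40/25 = −2.176 eV and E_3 = −54.40/9 = −6.044 eV.
The photon energy is |E_5 − E_3| = 3.868 eV.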